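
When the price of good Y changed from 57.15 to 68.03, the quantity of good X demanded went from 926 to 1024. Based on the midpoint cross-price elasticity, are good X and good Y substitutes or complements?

substitutes

%ΔQ_x = (1024 − 926)/[(926+1024)/2] = 98/975 ≈ 0.1005.
%ΔP_y = (68.03 − 57.15)/[(57.15+68.03)/2] ≈ 0.1738.
E_xy = 0.1005/0.1738 ≈ 0.578.
E_xy > 0, so the goods are substitutes.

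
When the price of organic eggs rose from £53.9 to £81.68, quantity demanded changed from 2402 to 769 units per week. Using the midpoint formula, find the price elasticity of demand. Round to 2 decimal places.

-2.51

%Δq = (769 − 2402)/[(2402 + 769)/2] = -1633/1585.5 ≈ -1.0300.
%Δp = (81.68 − 53.9)/[(53.9 + 81.68)/2] = 27.78/67.79 ≈ 0.4098.
Arc elasticity E = %Δq/%Δp ≈ -1.0300/0.4098 ≈ -2.51.
|E| > 1: demand is elastic over this range.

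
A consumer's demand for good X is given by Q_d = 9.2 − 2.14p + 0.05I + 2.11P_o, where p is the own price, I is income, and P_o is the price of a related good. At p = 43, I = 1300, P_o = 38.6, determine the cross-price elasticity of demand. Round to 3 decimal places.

First evaluate Q_d: 9.2 − 2.14(43) + 0.05(1300) + 2.11(38.6) = 9.2 − 92.02 + 65 + 81.446 = 63.626.
∂Q_d/∂P_o = +2.11, so E_xy = 2.11·(38.6/63.626) ≈ 1.280.
E_xy > 0: the goods are substitutes.

1.280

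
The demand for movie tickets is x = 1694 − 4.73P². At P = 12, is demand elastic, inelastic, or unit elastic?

elastic

At P = 12, x = 1012.88.
dx/dP = −2·4.73·P = −113.52.
Point elasticity E = (dx/dP)·(P/x) = -113.52 × 12/1012.88 ≈ -1.345.
|E| ≈ 1.345 > 1, so demand is elastic.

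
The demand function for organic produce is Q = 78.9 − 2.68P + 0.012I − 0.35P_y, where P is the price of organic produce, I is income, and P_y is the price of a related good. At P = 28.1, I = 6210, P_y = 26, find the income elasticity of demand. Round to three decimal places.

1.080

First evaluate Q: 78.9 − 2.68(28.1) + 0.012(6210) − 0.35(26) = 78.9 − 75.308 + 74.52 − 9.1 = 69.012.
∂Q/∂I = +0.012, so E_I = 0.012·(6210/69.012) ≈ 1.080.
E_I > 1: normal good (luxury).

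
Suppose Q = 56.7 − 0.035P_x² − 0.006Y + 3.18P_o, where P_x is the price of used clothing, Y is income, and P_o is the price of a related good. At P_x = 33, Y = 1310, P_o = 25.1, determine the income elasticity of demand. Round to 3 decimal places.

-0.087

Substituting, Q = 56.7 − 0.035(33)² − 0.006(1310) + 3.18(25.1) = 56.7 − 38.115 − 7.86 + 79.818 = 90.543.
∂Q/∂Y = −0.006, so E_I = -0.006·(1310/90.543) ≈ -0.087.
E_I < 0: inferior good.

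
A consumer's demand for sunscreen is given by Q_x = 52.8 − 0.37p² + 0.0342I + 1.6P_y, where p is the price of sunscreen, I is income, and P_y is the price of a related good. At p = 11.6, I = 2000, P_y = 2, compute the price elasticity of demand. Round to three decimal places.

-1.335

Evaluating quantity at (p, I, P_y) gives Q_x = 52.8 − 0.37(11.6)² + 0.0342(2000) + 1.6(2) = 52.8 − 49.7872 + 68.4 + 3.2 = 74.6128.
∂Q_x/∂p = −2·0.37·p = -8.584, so E_p = -8.584·(11.6/74.6128) ≈ -1.335.
|E_p| > 1: demand is elastic.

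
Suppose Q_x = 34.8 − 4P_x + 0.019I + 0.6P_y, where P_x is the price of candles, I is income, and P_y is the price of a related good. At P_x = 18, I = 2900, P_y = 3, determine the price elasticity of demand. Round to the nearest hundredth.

Q_x = 34.8 − 4(18) + 0.019(2900) + 0.6(3) = 34.8 − 72 + 55.1 + 1.8 = 19.7.
∂Q_x/∂P_x = −4, so E_p = (−4)·(18/19.7) ≈ -3.65.
|E_p| > 1: demand is elastic.

-3.65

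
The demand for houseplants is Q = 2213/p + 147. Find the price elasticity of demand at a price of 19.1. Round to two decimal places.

-0.44

At p = 19.1, Q = 262.8639.
dQ/dp = −2213/p² = −6.0662.
Point elasticity E = (dQ/dp)·(p/Q) = -6.0662 × 19.1/262.8639 ≈ -0.44.
|E| < 1, so demand is inelastic at this price.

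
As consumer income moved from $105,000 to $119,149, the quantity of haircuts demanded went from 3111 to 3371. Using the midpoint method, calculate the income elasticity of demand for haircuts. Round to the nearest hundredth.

0.64

%ΔQ = (3371 − 3111)/[(3111+3371)/2] = 260/3241 ≈ 0.0802.
%ΔI = (119,149 − 105,000)/[(105,000+119,149)/2] = 14149/112074.5 ≈ 0.1262.
E_I = %ΔQ/%ΔI ≈ 0.64.
E_I ∈ (0,1): normal good (necessity).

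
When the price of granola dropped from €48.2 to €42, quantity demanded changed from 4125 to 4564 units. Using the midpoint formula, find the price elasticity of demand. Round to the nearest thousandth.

-0.735

%ΔQ = (4564 − 4125)/[(4125 + 4564)/2] = 439/4344.5 ≈ 0.1010.
%Δp = (42 − 48.2)/[(48.2 + 42)/2] = -6.2/45.1 ≈ -0.1375.
Arc elasticity E = %ΔQ/%Δp ≈ 0.1010/-0.1375 ≈ -0.735.
|E| < 1: demand is inelastic over this range.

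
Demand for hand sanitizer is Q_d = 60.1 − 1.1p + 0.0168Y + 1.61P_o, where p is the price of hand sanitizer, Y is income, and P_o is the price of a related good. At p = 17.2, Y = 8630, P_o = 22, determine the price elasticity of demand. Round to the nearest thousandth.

Q_d = 60.1 − 1.1(17.2) + 0.0168(8630) + 1.61(22) = 60.1 − 18.92 + 144.984 + 35.42 = 221.584.
∂Q_d/∂p = −1.1, so E_p = (−1.1)·(17.2/221.584) ≈ -0.085.
|E_p| < 1: demand is inelastic.

-0.085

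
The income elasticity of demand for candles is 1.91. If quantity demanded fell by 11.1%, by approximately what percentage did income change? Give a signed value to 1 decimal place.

-5.8

%ΔQ ≈ E × %ΔI ⇒ %ΔI = %ΔQ / E = (-11.1%)/(1.91) ≈ -5.8%.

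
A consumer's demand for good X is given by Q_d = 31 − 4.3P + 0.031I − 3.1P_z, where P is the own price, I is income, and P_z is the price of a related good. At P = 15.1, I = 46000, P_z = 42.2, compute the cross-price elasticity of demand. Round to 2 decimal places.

-0.10

Substituting, Q_d = 31 − 4.3(15.1) + 0.031(46000) − 3.1(42.2) = 31 − 64.93 + 1426 − 130.82 = 1261.25.
∂Q_d/∂P_z = −3.1, so E_xy = -3.1·(42.2/1261.25) ≈ -0.10.
E_xy < 0: the goods are complements.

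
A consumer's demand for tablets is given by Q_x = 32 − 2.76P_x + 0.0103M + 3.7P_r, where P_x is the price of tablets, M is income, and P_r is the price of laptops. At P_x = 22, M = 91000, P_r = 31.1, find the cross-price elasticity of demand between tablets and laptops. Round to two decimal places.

Evaluating quantity at (P_x, M, P_r) gives Q_x = 32 − 2.76(22) + 0.0103(91000) + 3.7(31.1) = 32 − 60.72 + 937.3 + 115.07 = 1023.65.
∂Q_x/∂P_r = +3.7, so E_xy = 3.7·(31.1/1023.65) ≈ 0.11.
E_xy > 0: the goods are substitutes.

0.11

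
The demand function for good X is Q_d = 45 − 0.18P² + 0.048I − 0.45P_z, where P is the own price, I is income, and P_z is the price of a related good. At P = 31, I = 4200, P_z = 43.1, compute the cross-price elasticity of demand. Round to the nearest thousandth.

-0.358

First evaluate Q_d: 45 − 0.18(31)² + 0.048(4200) − 0.45(43.1) = 45 − 172.98 + 201.6 − 19.395 = 54.225.
∂Q_d/∂P_z = −0.45, so E_xy = -0.45·(43.1/54.225) ≈ -0.358.
E_xy < 0: the goods are complements.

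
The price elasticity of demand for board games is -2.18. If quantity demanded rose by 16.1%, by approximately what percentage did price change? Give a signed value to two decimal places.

-7.39

%ΔQ ≈ E × %ΔP ⇒ %ΔP = %ΔQ / E = (16.1%)/(-2.18) ≈ -7.39%.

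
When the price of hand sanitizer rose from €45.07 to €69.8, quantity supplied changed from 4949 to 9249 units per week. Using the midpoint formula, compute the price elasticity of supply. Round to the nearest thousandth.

1.407

%Δq = (9249 − 4949)/[(4949 + 9249)/2] = 4300/7099 ≈ 0.6057.
%ΔP = (69.8 − 45.07)/[(45.07 + 69.8)/2] = 24.73/57.435 ≈ 0.4306.
Arc elasticity E = %Δq/%ΔP ≈ 0.6057/0.4306 ≈ 1.407.
|E| > 1: supply is elastic over this range.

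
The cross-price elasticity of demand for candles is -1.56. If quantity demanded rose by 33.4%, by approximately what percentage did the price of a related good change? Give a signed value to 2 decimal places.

-21.41

%ΔQ ≈ E × %ΔP_y ⇒ %ΔP_y = %ΔQ / E = (33.4%)/(-1.56) ≈ -21.41%.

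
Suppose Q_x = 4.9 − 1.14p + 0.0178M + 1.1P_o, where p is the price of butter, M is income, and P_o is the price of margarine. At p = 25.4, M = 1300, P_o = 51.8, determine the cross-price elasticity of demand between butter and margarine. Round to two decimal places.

Evaluating quantity at (p, M, P_o) gives Q_x = 4.9 − 1.14(25.4) + 0.0178(1300) + 1.1(51.8) = 4.9 − 28.956 + 23.14 + 56.98 = 56.064.
∂Q_x/∂P_o = +1.1, so E_xy = 1.1·(51.8/56.064) ≈ 1.02.
E_xy > 0: the goods are substitutes.

1.02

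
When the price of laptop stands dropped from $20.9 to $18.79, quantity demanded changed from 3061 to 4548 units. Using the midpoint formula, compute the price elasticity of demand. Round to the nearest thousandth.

%ΔQ = (4548 − 3061)/[(3061 + 4548)/2] = 1487/3804.5 ≈ 0.3909.
%Δp = (18.79 − 20.9)/[(20.9 + 18.79)/2] = -2.11/19.845 ≈ -0.1063.
Arc elasticity E = %ΔQ/%Δp ≈ 0.3909/-0.1063 ≈ -3.676.
|E| > 1: demand is elastic over this range.

-3.676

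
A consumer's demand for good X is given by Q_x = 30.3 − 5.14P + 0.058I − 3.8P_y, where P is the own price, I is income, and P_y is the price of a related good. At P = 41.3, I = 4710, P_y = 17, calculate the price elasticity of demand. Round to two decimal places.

Substituting, Q_x = 30.3 − 5.14(41.3) + 0.058(4710) − 3.8(17) = 30.3 − 212.282 + 273.18 − 64.6 = 26.598.
∂Q_x/∂P = −5.14, so E_p = (−5.14)·(41.3/26.598) ≈ -7.98.
|E_p| > 1: demand is elastic.

-7.98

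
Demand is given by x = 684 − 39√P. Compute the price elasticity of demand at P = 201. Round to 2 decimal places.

-2.11

At P = 201, x = 131.0796.
dx/dP = −39/(2√P) = −39/(2·14.1774).
Point elasticity E = (dx/dP)·(P/x) = -1.3754 × 201/131.0796 ≈ -2.11.
|E| > 1, so demand is elastic at this price.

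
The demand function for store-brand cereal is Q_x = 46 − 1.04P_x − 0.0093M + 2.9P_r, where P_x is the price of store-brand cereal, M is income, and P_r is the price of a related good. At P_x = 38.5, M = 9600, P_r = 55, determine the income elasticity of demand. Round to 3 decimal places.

-1.172

At the given point, Q_x = 46 − 1.04(38.5) − 0.0093(9600) + 2.9(55) = 46 − 40.04 − 89.28 + 159.5 = 76.18.
∂Q_x/∂M = −0.0093, so E_I = -0.0093·(9600/76.18) ≈ -1.172.
E_I < 0: inferior good.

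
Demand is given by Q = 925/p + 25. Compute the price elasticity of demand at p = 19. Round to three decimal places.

At p = 19, Q = 73.6842.
dQ/dp = −925/p² = −2.5623.
Point elasticity E = (dQ/dp)·(p/Q) = -2.5623 × 19/73.6842 ≈ -0.661.
|E| < 1, so demand is inelastic at this price.

-0.661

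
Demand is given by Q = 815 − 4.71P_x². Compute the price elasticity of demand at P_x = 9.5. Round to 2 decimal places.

At P_x = 9.5, Q = 389.9225.
dQ/dP_x = −2·4.71·P_x = −89.49.
Point elasticity E = (dQ/dP_x)·(P_x/Q) = -89.49 × 9.5/389.9225 ≈ -2.18.
|E| > 1, so demand is elastic at this price.

-2.18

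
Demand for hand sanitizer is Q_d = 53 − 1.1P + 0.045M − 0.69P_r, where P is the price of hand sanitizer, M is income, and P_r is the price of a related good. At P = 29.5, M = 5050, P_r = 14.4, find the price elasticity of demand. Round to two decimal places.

-0.14

Substituting, Q_d = 53 − 1.1(29.5) + 0.045(5050) − 0.69(14.4) = 53 − 32.45 + 227.25 − 9.936 = 237.864.
∂Q_d/∂P = −1.1, so E_p = (−1.1)·(29.5/237.864) ≈ -0.14.
|E_p| < 1: demand is inelastic.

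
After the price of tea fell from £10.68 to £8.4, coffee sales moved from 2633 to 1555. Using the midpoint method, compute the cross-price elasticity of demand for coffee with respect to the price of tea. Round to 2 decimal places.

%ΔQ_x = (1555 − 2633)/[(2633+1555)/2] = -1078/2094 ≈ -0.5148.
%ΔP_y = (8.4 − 10.68)/[(10.68+8.4)/2] ≈ -0.2390.
E_xy = -0.5148/-0.2390 ≈ 2.15.
E_xy > 0, so coffee and tea are substitutes.

2.15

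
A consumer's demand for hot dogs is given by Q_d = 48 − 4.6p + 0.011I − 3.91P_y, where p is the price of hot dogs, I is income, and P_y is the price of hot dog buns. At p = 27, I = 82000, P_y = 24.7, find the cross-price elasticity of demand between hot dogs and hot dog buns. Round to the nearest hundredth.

Substituting, Q_d = 48 − 4.6(27) + 0.011(82000) − 3.91(24.7) = 48 − 124.2 + 902 − 96.577 = 729.223.
∂Q_d/∂P_y = −3.91, so E_xy = -3.91·(24.7/729.223) ≈ -0.13.
E_xy < 0: the goods are complements.

-0.13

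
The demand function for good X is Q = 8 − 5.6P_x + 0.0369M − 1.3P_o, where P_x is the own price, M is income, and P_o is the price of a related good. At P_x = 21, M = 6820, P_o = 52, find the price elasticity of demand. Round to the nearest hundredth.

-1.58

Q = 8 − 5.6(21) + 0.0369(6820) − 1.3(52) = 8 − 117.6 + 251.658 − 67.6 = 74.458.
∂Q/∂P_x = −5.6, so E_p = (−5.6)·(21/74.458) ≈ -1.58.
|E_p| > 1: demand is elastic.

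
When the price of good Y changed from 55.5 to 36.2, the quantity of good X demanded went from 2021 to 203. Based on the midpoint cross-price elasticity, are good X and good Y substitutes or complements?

%ΔQ_x = (203 − 2021)/[(2021+203)/2] = -1818/1112 ≈ -1.6349.
%ΔP_y = (36.2 − 55.5)/[(55.5+36.2)/2] ≈ -0.4209.
E_xy = -1.6349/-0.4209 ≈ 3.884.
E_xy > 0, so the goods are substitutes.

substitutes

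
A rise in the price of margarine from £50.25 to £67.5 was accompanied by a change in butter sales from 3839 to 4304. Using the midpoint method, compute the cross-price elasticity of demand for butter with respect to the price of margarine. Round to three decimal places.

0.390

%ΔQ_x = (4304 − 3839)/[(3839+4304)/2] = 465/4071.5 ≈ 0.1142.
%ΔP_y = (67.5 − 50.25)/[(50.25+67.5)/2] ≈ 0.2930.
E_xy = 0.1142/0.2930 ≈ 0.390.
E_xy > 0, so butter and margarine are substitutes.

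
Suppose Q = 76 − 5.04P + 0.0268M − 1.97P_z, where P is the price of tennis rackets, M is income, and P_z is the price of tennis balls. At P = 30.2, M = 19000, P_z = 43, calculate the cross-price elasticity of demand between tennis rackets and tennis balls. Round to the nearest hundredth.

First evaluate Q: 76 − 5.04(30.2) + 0.0268(19000) − 1.97(43) = 76 − 152.208 + 509.2 − 84.71 = 348.282.
∂Q/∂P_z = −1.97, so E_xy = -1.97·(43/348.282) ≈ -0.24.
E_xy < 0: the goods are complements.

-0.24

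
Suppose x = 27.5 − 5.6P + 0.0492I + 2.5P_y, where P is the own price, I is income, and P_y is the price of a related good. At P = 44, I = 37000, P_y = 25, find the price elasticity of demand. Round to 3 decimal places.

Substituting, x = 27.5 − 5.6(44) + 0.0492(37000) + 2.5(25) = 27.5 − 246.4 + 1820.4 + 62.5 = 1664.
∂x/∂P = −5.6, so E_p = (−5.6)·(44/1664) ≈ -0.148.
|E_p| < 1: demand is inelastic.

-0.148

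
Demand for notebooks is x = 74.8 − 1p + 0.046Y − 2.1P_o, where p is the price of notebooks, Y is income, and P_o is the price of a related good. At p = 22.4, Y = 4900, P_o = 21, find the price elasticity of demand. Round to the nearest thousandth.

-0.096

At the given point, x = 74.8 − 1(22.4) + 0.046(4900) − 2.1(21) = 74.8 − 22.4 + 225.4 − 44.1 = 233.7.
∂x/∂p = −1, so E_p = (−1)·(22.4/233.7) ≈ -0.096.
|E_p| < 1: demand is inelastic.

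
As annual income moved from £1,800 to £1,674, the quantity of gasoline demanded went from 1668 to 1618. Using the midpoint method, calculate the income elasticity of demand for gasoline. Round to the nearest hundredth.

%ΔQ = (1618 − 1668)/[(1668+1618)/2] = -50/1643 ≈ -0.0304.
%ΔM = (1,674 − 1,800)/[(1,800+1,674)/2] = -126/1737 ≈ -0.0725.
E_I = %ΔQ/%ΔM ≈ 0.42.
E_I ∈ (0,1): normal good (necessity).

0.42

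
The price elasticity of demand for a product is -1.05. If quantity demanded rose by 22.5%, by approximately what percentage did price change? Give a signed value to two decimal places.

%ΔQ ≈ E × %ΔP ⇒ %ΔP = %ΔQ / E = (22.5%)/(-1.05) ≈ -21.43%.

-21.43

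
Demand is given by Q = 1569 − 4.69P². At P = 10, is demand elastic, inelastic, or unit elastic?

At P = 10, Q = 1100.
dQ/dP = −2·4.69·P = −93.8.
Point elasticity E = (dQ/dP)·(P/Q) = -93.8 × 10/1100 ≈ -0.853.
|E| ≈ 0.853 < 1, so demand is inelastic.

inelastic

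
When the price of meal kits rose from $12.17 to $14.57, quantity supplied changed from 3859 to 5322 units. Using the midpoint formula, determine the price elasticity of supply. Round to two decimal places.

1.78

%Δq = (5322 − 3859)/[(3859 + 5322)/2] = 1463/4590.5 ≈ 0.3187.
%ΔP = (14.57 − 12.17)/[(12.17 + 14.57)/2] = 2.4/13.37 ≈ 0.1795.
Arc elasticity E = %Δq/%ΔP ≈ 0.3187/0.1795 ≈ 1.78.
|E| > 1: supply is elastic over this range.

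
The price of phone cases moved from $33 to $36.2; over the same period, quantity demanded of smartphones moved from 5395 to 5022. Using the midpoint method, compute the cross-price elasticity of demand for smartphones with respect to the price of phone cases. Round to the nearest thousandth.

%ΔQ_x = (5022 − 5395)/[(5395+5022)/2] = -373/5208.5 ≈ -0.0716.
%ΔP_y = (36.2 − 33)/[(33+36.2)/2] ≈ 0.0925.
E_xy = -0.0716/0.0925 ≈ -0.774.
E_xy < 0, so smartphones and phone cases are complements.

-0.774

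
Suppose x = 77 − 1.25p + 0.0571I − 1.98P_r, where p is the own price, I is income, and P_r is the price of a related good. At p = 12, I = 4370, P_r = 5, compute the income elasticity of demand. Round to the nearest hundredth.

First evaluate x: 77 − 1.25(12) + 0.0571(4370) − 1.98(5) = 77 − 15 + 249.527 − 9.9 = 301.627.
∂x/∂I = +0.0571, so E_I = 0.0571·(4370/301.627) ≈ 0.83.
E_I ∈ (0,1): normal good (necessity).

0.83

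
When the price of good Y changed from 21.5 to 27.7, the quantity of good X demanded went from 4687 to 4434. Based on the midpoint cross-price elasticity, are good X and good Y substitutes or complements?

complements

%ΔQ_x = (4434 − 4687)/[(4687+4434)/2] = -253/4560.5 ≈ -0.0555.
%ΔP_y = (27.7 − 21.5)/[(21.5+27.7)/2] ≈ 0.2520.
E_xy = -0.0555/0.2520 ≈ -0.220.
E_xy < 0, so the goods are complements.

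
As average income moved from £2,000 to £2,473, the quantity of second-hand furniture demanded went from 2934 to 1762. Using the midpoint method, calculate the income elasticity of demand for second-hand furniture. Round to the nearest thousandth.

-2.360

%ΔQ = (1762 − 2934)/[(2934+1762)/2] = -1172/2348 ≈ -0.4991.
%ΔI = (2,473 − 2,000)/[(2,000+2,473)/2] = 473/2236.5 ≈ 0.2115.
E_I = %ΔQ/%ΔI ≈ -2.360.
E_I < 0: inferior good.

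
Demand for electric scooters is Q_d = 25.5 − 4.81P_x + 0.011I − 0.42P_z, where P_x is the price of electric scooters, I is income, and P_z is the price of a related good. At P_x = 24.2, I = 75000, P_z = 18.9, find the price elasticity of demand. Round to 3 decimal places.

-0.160

Evaluating quantity at (P_x, I, P_z) gives Q_d = 25.5 − 4.81(24.2) + 0.011(75000) − 0.42(18.9) = 25.5 − 116.402 + 825 − 7.938 = 726.16.
∂Q_d/∂P_x = −4.81, so E_p = (−4.81)·(24.2/726.16) ≈ -0.160.
|E_p| < 1: demand is inelastic.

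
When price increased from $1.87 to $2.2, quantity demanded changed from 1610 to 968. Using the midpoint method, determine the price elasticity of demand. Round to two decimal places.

-3.07

%ΔQ = (968 − 1610)/[(1610 + 968)/2] = -642/1289 ≈ -0.4981.
%ΔP = (2.2 − 1.87)/[(1.87 + 2.2)/2] = 0.33/2.035 ≈ 0.1622.
Arc elasticity E = %ΔQ/%ΔP ≈ -0.4981/0.1622 ≈ -3.07.
|E| > 1: demand is elastic over this range.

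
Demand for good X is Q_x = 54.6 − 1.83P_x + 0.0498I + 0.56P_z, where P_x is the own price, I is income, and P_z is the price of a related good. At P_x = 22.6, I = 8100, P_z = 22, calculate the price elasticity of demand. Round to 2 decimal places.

-0.10

Evaluating quantity at (P_x, I, P_z) gives Q_x = 54.6 − 1.83(22.6) + 0.0498(8100) + 0.56(22) = 54.6 − 41.358 + 403.38 + 12.32 = 428.942.
∂Q_x/∂P_x = −1.83, so E_p = (−1.83)·(22.6/428.942) ≈ -0.10.
|E_p| < 1: demand is inelastic.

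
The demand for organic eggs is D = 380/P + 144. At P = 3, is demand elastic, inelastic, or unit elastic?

At P = 3, D = 270.6667.
dD/dP = −380/P² = −42.2222.
Point elasticity E = (dD/dP)·(P/D) = -42.2222 × 3/270.6667 ≈ -0.468.
|E| ≈ 0.468 < 1, so demand is inelastic.

inelastic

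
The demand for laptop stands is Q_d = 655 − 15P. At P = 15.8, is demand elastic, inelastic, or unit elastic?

At P = 15.8, Q_d = 418.
dQ_d/dP = −15.
Point elasticity E = (dQ_d/dP)·(P/Q_d) = -15 × 15.8/418 ≈ -0.567.
|E| ≈ 0.567 < 1, so demand is inelastic.

inelastic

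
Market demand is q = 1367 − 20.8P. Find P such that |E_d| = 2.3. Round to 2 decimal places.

45.81

Set −bP/(a − bP) = −2.3 ⇒ bP = 2.3(a − bP) ⇒ bP(1+2.3) = 2.3·a.
P = 2.3·1367/(20.8·3.3) ≈ 45.81.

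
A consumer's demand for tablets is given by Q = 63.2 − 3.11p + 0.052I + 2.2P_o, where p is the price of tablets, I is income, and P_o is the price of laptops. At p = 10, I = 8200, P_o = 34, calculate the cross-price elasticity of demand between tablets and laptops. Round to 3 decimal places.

Q = 63.2 − 3.11(10) + 0.052(8200) + 2.2(34) = 63.2 − 31.1 + 426.4 + 74.8 = 533.3.
∂Q/∂P_o = +2.2, so E_xy = 2.2·(34/533.3) ≈ 0.140.
E_xy > 0: the goods are substitutes.

0.140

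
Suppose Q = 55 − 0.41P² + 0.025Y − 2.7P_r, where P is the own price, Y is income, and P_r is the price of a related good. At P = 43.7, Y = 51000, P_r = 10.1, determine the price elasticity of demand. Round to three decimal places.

Substituting, Q = 55 − 0.41(43.7)² + 0.025(51000) − 2.7(10.1) = 55 − 782.9729 + 1275 − 27.27 = 519.7571.
∂Q/∂P = −2·0.41·P = -35.834, so E_p = -35.834·(43.7/519.7571) ≈ -3.013.
|E_p| > 1: demand is elastic.

-3.013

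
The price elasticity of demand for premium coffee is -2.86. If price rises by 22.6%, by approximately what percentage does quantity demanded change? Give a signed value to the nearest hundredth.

%ΔQ ≈ E × %ΔP = (-2.86) × (22.6%) ≈ -64.64%.

-64.64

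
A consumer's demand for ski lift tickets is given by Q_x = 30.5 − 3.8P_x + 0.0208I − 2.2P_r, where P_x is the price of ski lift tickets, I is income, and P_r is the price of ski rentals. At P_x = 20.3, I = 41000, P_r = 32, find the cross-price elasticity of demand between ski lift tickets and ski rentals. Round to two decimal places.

Evaluating quantity at (P_x, I, P_r) gives Q_x = 30.5 − 3.8(20.3) + 0.0208(41000) − 2.2(32) = 30.5 − 77.14 + 852.8 − 70.4 = 735.76.
∂Q_x/∂P_r = −2.2, so E_xy = -2.2·(32/735.76) ≈ -0.10.
E_xy < 0: the goods are complements.

-0.10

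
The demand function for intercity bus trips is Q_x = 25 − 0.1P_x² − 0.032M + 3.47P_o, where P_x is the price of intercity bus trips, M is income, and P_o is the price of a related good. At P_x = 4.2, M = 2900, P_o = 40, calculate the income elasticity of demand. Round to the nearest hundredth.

-1.34

At the given point, Q_x = 25 − 0.1(4.2)² − 0.032(2900) + 3.47(40) = 25 − 1.764 − 92.8 + 138.8 = 69.236.
∂Q_x/∂M = −0.032, so E_I = -0.032·(2900/69.236) ≈ -1.34.
E_I < 0: inferior good.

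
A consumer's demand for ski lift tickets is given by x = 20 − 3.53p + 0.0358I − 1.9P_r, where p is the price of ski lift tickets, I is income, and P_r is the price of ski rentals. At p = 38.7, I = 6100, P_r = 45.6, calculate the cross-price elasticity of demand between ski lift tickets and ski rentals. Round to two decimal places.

First evaluate x: 20 − 3.53(38.7) + 0.0358(6100) − 1.9(45.6) = 20 − 136.611 + 218.38 − 86.64 = 15.129.
∂x/∂P_r = −1.9, so E_xy = -1.9·(45.6/15.129) ≈ -5.73.
E_xy < 0: the goods are complements.

-5.73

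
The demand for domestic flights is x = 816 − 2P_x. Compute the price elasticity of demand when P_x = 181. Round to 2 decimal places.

At P_x = 181, x = 454.
dx/dP_x = −2.
Point elasticity E = (dx/dP_x)·(P_x/x) = -2 × 181/454 ≈ -0.80.
|E| < 1, so demand is inelastic at this price.

-0.80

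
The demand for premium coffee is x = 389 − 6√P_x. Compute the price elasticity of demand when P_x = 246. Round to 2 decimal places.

At P_x = 246, x = 294.8937.
dx/dP_x = −6/(2√P_x) = −6/(2·15.6844).
Point elasticity E = (dx/dP_x)·(P_x/x) = -0.1913 × 246/294.8937 ≈ -0.16.
|E| < 1, so demand is inelastic at this price.

-0.16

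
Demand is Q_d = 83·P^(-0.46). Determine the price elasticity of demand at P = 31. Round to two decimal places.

For a Cobb–Douglas (constant-elasticity) form Q_d = A·P^α·…, the elasticity with respect to P equals the exponent α at every point.
Here the exponent on P is -0.46, so the price elasticity of demand is -0.46.

-0.46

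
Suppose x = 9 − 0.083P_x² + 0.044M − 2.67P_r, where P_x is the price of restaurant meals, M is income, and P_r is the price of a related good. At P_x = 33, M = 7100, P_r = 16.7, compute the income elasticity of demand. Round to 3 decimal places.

At the given point, x = 9 − 0.083(33)² + 0.044(7100) − 2.67(16.7) = 9 − 90.387 + 312.4 − 44.589 = 186.424.
∂x/∂M = +0.044, so E_I = 0.044·(7100/186.424) ≈ 1.676.
E_I > 1: normal good (luxury).

1.676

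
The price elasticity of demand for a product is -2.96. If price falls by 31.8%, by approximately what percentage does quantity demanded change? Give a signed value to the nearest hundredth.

94.13

%ΔQ ≈ E × %ΔP = (-2.96) × (-31.8%) ≈ 94.13%.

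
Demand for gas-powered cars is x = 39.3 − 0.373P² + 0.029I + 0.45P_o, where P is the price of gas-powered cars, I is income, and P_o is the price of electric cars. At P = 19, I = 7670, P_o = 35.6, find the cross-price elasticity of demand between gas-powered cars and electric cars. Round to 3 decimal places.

Substituting, x = 39.3 − 0.373(19)² + 0.029(7670) + 0.45(35.6) = 39.3 − 134.653 + 222.43 + 16.02 = 143.097.
∂x/∂P_o = +0.45, so E_xy = 0.45·(35.6/143.097) ≈ 0.112.
E_xy > 0: the goods are substitutes.

0.112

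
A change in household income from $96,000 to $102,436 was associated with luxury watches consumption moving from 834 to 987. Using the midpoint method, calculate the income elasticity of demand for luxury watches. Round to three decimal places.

%ΔQ = (987 − 834)/[(834+987)/2] = 153/910.5 ≈ 0.1680.
%ΔM = (102,436 − 96,000)/[(96,000+102,436)/2] = 6436/99218 ≈ 0.0649.
E_I = %ΔQ/%ΔM ≈ 2.591.
E_I > 1: normal good (luxury).

2.591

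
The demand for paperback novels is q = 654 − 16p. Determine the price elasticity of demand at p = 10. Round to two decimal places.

-0.32

At p = 10, q = 494.
dq/dp = −16.
Point elasticity E = (dq/dp)·(p/q) = -16 × 10/494 ≈ -0.32.
|E| < 1, so demand is inelastic at this price.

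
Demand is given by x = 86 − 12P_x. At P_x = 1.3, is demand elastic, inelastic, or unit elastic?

inelastic

At P_x = 1.3, x = 70.4.
dx/dP_x = −12.
Point elasticity E = (dx/dP_x)·(P_x/x) = -12 × 1.3/70.4 ≈ -0.222.
|E| ≈ 0.222 < 1, so demand is inelastic.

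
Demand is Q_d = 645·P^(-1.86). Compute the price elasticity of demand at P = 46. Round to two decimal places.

For a Cobb–Douglas (constant-elasticity) form Q_d = A·P^α·…, the elasticity with respect to P equals the exponent α at every point.
Here the exponent on P is -1.86, so the price elasticity of demand is -1.86.

-1.86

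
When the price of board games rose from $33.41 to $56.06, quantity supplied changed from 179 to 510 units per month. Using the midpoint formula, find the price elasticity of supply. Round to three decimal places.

1.898

%Δq = (510 − 179)/[(179 + 510)/2] = 331/344.5 ≈ 0.9608.
%ΔP = (56.06 − 33.41)/[(33.41 + 56.06)/2] = 22.65/44.735 ≈ 0.5063.
Arc elasticity E = %Δq/%ΔP ≈ 0.9608/0.5063 ≈ 1.898.
|E| > 1: supply is elastic over this range.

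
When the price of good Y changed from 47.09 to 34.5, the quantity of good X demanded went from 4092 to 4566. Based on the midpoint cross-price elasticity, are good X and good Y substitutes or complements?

complements

%ΔQ_x = (4566 − 4092)/[(4092+4566)/2] = 474/4329 ≈ 0.1095.
%ΔP_y = (34.5 − 47.09)/[(47.09+34.5)/2] ≈ -0.3086.
E_xy = 0.1095/-0.3086 ≈ -0.355.
E_xy < 0, so the goods are complements.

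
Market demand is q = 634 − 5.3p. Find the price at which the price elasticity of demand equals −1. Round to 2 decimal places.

For linear demand q = a − bp, E = −bp/(a − bp). |E| = 1 ⇒ bp = a − bp ⇒ p = a/(2b).
p = 634/(2·5.3) ≈ 59.81.

59.81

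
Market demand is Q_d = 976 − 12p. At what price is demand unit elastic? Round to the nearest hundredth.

40.67

For linear demand Q_d = a − bp, E = −bp/(a − bp). |E| = 1 ⇒ bp = a − bp ⇒ p = a/(2b).
p = 976/(2·12) ≈ 40.67.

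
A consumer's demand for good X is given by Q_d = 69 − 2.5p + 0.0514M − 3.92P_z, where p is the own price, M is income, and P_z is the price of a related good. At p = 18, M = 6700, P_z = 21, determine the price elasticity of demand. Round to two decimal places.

Substituting, Q_d = 69 − 2.5(18) + 0.0514(6700) − 3.92(21) = 69 − 45 + 344.38 − 82.32 = 286.06.
∂Q_d/∂p = −2.5, so E_p = (−2.5)·(18/286.06) ≈ -0.16.
|E_p| < 1: demand is inelastic.

-0.16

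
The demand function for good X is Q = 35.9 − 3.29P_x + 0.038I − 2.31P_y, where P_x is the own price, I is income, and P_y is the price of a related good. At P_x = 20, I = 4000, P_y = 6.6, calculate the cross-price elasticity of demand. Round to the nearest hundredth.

Substituting, Q = 35.9 − 3.29(20) + 0.038(4000) − 2.31(6.6) = 35.9 − 65.8 + 152 − 15.246 = 106.854.
∂Q/∂P_y = −2.31, so E_xy = -2.31·(6.6/106.854) ≈ -0.14.
E_xy < 0: the goods are complements.

-0.14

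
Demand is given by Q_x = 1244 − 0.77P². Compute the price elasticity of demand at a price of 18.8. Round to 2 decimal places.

At P = 18.8, Q_x = 971.8512.
dQ_x/dP = −2·0.77·P = −28.952.
Point elasticity E = (dQ_x/dP)·(P/Q_x) = -28.952 × 18.8/971.8512 ≈ -0.56.
|E| < 1, so demand is inelastic at this price.

-0.56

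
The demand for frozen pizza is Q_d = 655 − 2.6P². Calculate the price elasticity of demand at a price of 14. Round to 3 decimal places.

-7.010

At P = 14, Q_d = 145.4.
dQ_d/dP = −2·2.6·P = −72.8.
Point elasticity E = (dQ_d/dP)·(P/Q_d) = -72.8 × 14/145.4 ≈ -7.010.
|E| > 1, so demand is elastic at this price.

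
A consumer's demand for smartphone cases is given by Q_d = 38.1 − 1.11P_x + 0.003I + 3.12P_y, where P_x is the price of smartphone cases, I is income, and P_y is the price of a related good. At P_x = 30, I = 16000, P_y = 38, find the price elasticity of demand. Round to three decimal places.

-0.194

Q_d = 38.1 − 1.11(30) + 0.003(16000) + 3.12(38) = 38.1 − 33.3 + 48 + 118.56 = 171.36.
∂Q_d/∂P_x = −1.11, so E_p = (−1.11)·(30/171.36) ≈ -0.194.
|E_p| < 1: demand is inelastic.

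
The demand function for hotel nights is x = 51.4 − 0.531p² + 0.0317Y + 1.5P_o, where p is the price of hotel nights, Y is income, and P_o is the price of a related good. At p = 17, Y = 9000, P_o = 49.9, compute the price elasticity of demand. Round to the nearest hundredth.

Evaluating quantity at (p, Y, P_o) gives x = 51.4 − 0.531(17)² + 0.0317(9000) + 1.5(49.9) = 51.4 − 153.459 + 285.3 + 74.85 = 258.091.
∂x/∂p = −2·0.531·p = -18.054, so E_p = -18.054·(17/258.091) ≈ -1.19.
|E_p| > 1: demand is elastic.

-1.19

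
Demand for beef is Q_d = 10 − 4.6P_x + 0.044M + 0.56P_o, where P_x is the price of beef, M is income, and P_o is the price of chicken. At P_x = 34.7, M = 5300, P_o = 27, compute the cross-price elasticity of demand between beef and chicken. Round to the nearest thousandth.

At the given point, Q_d = 10 − 4.6(34.7) + 0.044(5300) + 0.56(27) = 10 − 159.62 + 233.2 + 15.12 = 98.7.
∂Q_d/∂P_o = +0.56, so E_xy = 0.56·(27/98.7) ≈ 0.153.
E_xy > 0: the goods are substitutes.

0.153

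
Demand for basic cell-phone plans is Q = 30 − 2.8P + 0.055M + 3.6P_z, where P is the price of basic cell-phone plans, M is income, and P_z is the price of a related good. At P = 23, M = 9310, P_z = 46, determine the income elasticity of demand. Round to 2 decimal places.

0.80

Substituting, Q = 30 − 2.8(23) + 0.055(9310) + 3.6(46) = 30 − 64.4 + 512.05 + 165.6 = 643.25.
∂Q/∂M = +0.055, so E_I = 0.055·(9310/643.25) ≈ 0.80.
E_I ∈ (0,1): normal good (necessity).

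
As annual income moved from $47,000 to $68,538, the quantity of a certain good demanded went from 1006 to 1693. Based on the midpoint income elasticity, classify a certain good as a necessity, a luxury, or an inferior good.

%ΔQ = (1693 − 1006)/[(1006+1693)/2] = 687/1349.5 ≈ 0.5091.
%ΔM = (68,538 − 47,000)/[(47,000+68,538)/2] = 21538/57769 ≈ 0.3728.
E_I = %ΔQ/%ΔM ≈ 1.365.
E_I > 1: normal good (luxury).

luxury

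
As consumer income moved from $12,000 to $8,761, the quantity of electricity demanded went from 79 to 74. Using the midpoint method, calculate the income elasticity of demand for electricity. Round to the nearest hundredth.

%ΔQ = (74 − 79)/[(79+74)/2] = -5/76.5 ≈ -0.0654.
%ΔY = (8,761 − 12,000)/[(12,000+8,761)/2] = -3239/10380.5 ≈ -0.3120.
E_I = %ΔQ/%ΔY ≈ 0.21.
E_I ∈ (0,1): normal good (necessity).

0.21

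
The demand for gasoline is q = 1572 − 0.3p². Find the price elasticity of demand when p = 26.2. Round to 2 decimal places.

At p = 26.2, q = 1366.068.
dq/dp = −2·0.3·p = −15.72.
Point elasticity E = (dq/dp)·(p/q) = -15.72 × 26.2/1366.068 ≈ -0.30.
|E| < 1, so demand is inelastic at this price.

-0.30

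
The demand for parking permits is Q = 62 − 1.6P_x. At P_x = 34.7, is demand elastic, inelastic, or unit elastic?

elastic

At P_x = 34.7, Q = 6.48.
dQ/dP_x = −1.6.
Point elasticity E = (dQ/dP_x)·(P_x/Q) = -1.6 × 34.7/6.48 ≈ -8.568.
|E| ≈ 8.568 > 1, so demand is elastic.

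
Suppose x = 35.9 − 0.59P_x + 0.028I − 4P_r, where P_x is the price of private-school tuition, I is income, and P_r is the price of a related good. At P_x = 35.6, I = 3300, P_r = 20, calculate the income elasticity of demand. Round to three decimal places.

First evaluate x: 35.9 − 0.59(35.6) + 0.028(3300) − 4(20) = 35.9 − 21.004 + 92.4 − 80 = 27.296.
∂x/∂I = +0.028, so E_I = 0.028·(3300/27.296) ≈ 3.385.
E_I > 1: normal good (luxury).

3.385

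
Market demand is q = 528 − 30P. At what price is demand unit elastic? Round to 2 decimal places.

For linear demand q = a − bP, E = −bP/(a − bP). |E| = 1 ⇒ bP = a − bP ⇒ P = a/(2b).
P = 528/(2·30) = 8.80.

8.80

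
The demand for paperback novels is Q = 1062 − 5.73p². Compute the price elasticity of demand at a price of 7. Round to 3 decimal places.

At p = 7, Q = 781.23.
dQ/dp = −2·5.73·p = −80.22.
Point elasticity E = (dQ/dp)·(p/Q) = -80.22 × 7/781.23 ≈ -0.719.
|E| < 1, so demand is inelastic at this price.

-0.719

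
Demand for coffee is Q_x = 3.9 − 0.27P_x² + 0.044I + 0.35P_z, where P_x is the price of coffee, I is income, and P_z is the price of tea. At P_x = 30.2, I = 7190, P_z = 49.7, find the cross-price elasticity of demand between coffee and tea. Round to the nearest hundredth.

First evaluate Q_x: 3.9 − 0.27(30.2)² + 0.044(7190) + 0.35(49.7) = 3.9 − 246.2508 + 316.36 + 17.395 = 91.4042.
∂Q_x/∂P_z = +0.35, so E_xy = 0.35·(49.7/91.4042) ≈ 0.19.
E_xy > 0: the goods are substitutes.

0.19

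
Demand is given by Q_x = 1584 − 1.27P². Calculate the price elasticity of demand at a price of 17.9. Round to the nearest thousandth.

At P = 17.9, Q_x = 1177.0793.
dQ_x/dP = −2·1.27·P = −45.466.
Point elasticity E = (dQ_x/dP)·(P/Q_x) = -45.466 × 17.9/1177.0793 ≈ -0.691.
|E| < 1, so demand is inelastic at this price.

-0.691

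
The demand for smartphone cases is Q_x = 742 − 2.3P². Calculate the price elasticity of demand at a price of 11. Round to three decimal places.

At P = 11, Q_x = 463.7.
dQ_x/dP = −2·2.3·P = −50.6.
Point elasticity E = (dQ_x/dP)·(P/Q_x) = -50.6 × 11/463.7 ≈ -1.200.
|E| > 1, so demand is elastic at this price.

-1.200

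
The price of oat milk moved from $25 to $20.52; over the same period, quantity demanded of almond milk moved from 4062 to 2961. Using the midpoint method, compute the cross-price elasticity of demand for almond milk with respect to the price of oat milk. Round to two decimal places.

%ΔQ_x = (2961 − 4062)/[(4062+2961)/2] = -1101/3511.5 ≈ -0.3135.
%ΔP_y = (20.52 − 25)/[(25+20.52)/2] ≈ -0.1968.
E_xy = -0.3135/-0.1968 ≈ 1.59.
E_xy > 0, so almond milk and oat milk are substitutes.

1.59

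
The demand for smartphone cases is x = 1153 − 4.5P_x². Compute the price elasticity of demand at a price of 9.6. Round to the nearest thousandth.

At P_x = 9.6, x = 738.28.
dx/dP_x = −2·4.5·P_x = −86.4.
Point elasticity E = (dx/dP_x)·(P_x/x) = -86.4 × 9.6/738.28 ≈ -1.123.
|E| > 1, so demand is elastic at this price.

-1.123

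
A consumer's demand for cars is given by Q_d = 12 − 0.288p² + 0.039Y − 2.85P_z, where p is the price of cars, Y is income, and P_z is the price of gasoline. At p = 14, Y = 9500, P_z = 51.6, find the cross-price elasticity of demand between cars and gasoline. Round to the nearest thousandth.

-0.822

Substituting, Q_d = 12 − 0.288(14)² + 0.039(9500) − 2.85(51.6) = 12 − 56.448 + 370.5 − 147.06 = 178.992.
∂Q_d/∂P_z = −2.85, so E_xy = -2.85·(51.6/178.992) ≈ -0.822.
E_xy < 0: the goods are complements.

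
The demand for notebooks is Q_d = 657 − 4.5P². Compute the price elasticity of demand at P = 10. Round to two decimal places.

At P = 10, Q_d = 207.
dQ_d/dP = −2·4.5·P = −90.
Point elasticity E = (dQ_d/dP)·(P/Q_d) = -90 × 10/207 ≈ -4.35.
|E| > 1, so demand is elastic at this price.

-4.35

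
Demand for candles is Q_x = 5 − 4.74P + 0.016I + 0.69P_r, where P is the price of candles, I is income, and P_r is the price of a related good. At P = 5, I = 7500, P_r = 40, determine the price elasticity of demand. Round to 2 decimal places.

First evaluate Q_x: 5 − 4.74(5) + 0.016(7500) + 0.69(40) = 5 − 23.7 + 120 + 27.6 = 128.9.
∂Q_x/∂P = −4.74, so E_p = (−4.74)·(5/128.9) ≈ -0.18.
|E_p| < 1: demand is inelastic.

-0.18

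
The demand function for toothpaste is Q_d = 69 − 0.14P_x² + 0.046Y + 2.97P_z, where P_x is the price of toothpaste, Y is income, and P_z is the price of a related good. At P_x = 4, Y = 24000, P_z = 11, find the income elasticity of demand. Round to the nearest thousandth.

At the given point, Q_d = 69 − 0.14(4)² + 0.046(24000) + 2.97(11) = 69 − 2.24 + 1104 + 32.67 = 1203.43.
∂Q_d/∂Y = +0.046, so E_I = 0.046·(24000/1203.43) ≈ 0.917.
E_I ∈ (0,1): normal good (necessity).

0.917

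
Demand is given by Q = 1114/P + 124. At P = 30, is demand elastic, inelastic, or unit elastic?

At P = 30, Q = 161.1333.
dQ/dP = −1114/P² = −1.2378.
Point elasticity E = (dQ/dP)·(P/Q) = -1.2378 × 30/161.1333 ≈ -0.230.
|E| ≈ 0.230 < 1, so demand is inelastic.

inelastic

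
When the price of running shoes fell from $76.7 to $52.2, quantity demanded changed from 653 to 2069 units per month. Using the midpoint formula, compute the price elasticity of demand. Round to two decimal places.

-2.74

%Δq = (2069 − 653)/[(653 + 2069)/2] = 1416/1361 ≈ 1.0404.
%Δp = (52.2 − 76.7)/[(76.7 + 52.2)/2] = -24.5/64.45 ≈ -0.3801.
Arc elasticity E = %Δq/%Δp ≈ 1.0404/-0.3801 ≈ -2.74.
|E| > 1: demand is elastic over this range.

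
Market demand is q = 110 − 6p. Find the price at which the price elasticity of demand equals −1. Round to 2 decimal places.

For linear demand q = a − bp, E = −bp/(a − bp). |E| = 1 ⇒ bp = a − bp ⇒ p = a/(2b).
p = 110/(2·6) ≈ 9.17.

9.17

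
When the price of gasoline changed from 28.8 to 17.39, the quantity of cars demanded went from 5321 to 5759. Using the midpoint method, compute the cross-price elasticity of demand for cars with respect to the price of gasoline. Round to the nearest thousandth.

%ΔQ_x = (5759 − 5321)/[(5321+5759)/2] = 438/5540 ≈ 0.0791.
%ΔP_y = (17.39 − 28.8)/[(28.8+17.39)/2] ≈ -0.4940.
E_xy = 0.0791/-0.4940 ≈ -0.160.
E_xy < 0, so cars and gasoline are complements.

-0.160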